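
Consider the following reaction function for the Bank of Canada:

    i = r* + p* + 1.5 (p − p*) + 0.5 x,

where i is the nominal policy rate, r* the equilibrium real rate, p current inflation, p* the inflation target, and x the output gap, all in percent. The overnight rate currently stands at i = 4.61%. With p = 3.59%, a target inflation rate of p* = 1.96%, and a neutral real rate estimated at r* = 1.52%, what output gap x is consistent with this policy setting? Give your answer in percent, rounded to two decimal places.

-2.63%

0.5 x = 4.61 − 1.52 − 1.96 − 1.5 × (3.59 − 1.96) = -1.315
x = -1.315 / 0.5 = -2.63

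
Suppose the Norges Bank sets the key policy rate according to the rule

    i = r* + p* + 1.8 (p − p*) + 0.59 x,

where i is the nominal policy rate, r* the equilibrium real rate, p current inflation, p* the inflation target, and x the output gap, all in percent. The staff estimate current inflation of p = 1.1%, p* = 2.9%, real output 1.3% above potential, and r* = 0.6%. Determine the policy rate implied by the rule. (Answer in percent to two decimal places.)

Output 1.3% above potential → x = 1.3.
i = 0.6 + 2.9 + 1.8 × (1.1 − 2.9) + 0.59 × 1.3
   = 0.6 + 2.9 − 3.24 + 0.767 = 1.03

1.03%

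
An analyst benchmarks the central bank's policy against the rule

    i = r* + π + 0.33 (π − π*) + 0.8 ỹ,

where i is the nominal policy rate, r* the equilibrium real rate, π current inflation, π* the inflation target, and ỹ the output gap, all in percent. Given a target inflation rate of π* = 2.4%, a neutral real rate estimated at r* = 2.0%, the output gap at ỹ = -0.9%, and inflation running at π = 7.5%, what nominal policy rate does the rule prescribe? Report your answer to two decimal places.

i = 2.0 + 7.5 + 0.33 × (7.5 − 2.4) + 0.8 × (-0.9)
   = 2.0 + 7.5 + 1.683 − 0.72 = 10.46

10.46%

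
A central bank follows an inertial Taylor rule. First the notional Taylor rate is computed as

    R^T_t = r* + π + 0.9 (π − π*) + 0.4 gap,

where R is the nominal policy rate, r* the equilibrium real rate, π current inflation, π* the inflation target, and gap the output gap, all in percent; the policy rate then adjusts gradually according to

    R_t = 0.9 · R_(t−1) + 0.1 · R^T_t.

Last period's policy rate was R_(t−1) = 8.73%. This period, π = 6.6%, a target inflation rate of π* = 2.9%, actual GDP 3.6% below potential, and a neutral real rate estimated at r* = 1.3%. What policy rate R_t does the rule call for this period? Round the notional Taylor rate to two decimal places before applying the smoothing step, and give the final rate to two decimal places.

8.84%

Output 3.6% below potential → gap = -3.6.
R^T_t = 1.3 + 6.6 + 0.9 × (6.6 − 2.9) + 0.4 × (-3.6)
   = 1.3 + 6.6 + 3.33 − 1.44 = 9.79
R_t = 0.9 × 8.73 + 0.1 × 9.79 = 7.857 + 0.979 = 8.84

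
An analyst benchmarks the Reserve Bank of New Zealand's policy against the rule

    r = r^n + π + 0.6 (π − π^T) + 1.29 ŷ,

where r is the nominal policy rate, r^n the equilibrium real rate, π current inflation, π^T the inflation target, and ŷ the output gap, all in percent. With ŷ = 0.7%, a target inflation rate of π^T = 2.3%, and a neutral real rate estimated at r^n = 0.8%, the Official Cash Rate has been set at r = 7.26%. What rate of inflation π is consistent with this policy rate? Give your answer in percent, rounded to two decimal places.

4.34%

Collecting π: r = r^n + (1 + 0.6) π − 0.6 π^T + 1.29 ŷ
1.6 π = 7.26 − 0.8 + 0.6 × 2.3 − 1.29 × 0.7 = 6.937
π = 6.937 / 1.6 = 4.34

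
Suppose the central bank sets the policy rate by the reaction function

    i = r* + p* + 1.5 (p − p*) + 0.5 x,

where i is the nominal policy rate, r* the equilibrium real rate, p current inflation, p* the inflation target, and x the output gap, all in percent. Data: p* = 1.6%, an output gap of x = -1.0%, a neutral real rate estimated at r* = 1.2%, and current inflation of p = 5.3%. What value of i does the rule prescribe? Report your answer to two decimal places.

7.85%

i = 1.2 + 1.6 + 1.5 × (5.3 − 1.6) + 0.5 × (-1.0)
   = 1.2 + 1.6 + 5.55 − 0.5 = 7.85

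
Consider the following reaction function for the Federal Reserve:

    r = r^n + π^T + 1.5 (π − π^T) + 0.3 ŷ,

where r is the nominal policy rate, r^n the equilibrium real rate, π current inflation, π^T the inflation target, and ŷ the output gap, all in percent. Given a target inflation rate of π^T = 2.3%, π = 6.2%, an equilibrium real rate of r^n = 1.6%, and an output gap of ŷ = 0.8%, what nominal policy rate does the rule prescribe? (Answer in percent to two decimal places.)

r = 1.6 + 2.3 + 1.5 × (6.2 − 2.3) + 0.3 × 0.8
   = 1.6 + 2.3 + 5.85 + 0.24 = 9.99

9.99%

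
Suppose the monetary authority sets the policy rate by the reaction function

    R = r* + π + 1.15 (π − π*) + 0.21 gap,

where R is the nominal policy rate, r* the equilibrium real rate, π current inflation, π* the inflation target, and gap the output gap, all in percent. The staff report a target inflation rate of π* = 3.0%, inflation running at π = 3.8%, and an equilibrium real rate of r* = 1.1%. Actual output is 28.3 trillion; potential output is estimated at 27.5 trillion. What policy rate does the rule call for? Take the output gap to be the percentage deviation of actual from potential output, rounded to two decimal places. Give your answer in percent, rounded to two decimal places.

6.43%

Output gap = 100 × (28.3 − 27.5) / 27.5 = 2.91%.
R = 1.10 + 3.80 + 1.15 × (3.80 − 3.00) + 0.21 × 2.91
   = 1.10 + 3.8 + 0.92 + 0.6111 = 6.43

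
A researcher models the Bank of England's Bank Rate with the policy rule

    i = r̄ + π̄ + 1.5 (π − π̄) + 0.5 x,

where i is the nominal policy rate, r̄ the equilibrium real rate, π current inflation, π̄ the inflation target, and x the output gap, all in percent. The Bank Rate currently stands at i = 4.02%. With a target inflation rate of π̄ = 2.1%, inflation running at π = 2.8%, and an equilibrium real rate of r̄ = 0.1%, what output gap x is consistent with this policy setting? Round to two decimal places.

0.5 x = 4.02 − 0.1 − 2.1 − 1.5 × (2.8 − 2.1) = 0.77
x = 0.77 / 0.5 = 1.54

1.54%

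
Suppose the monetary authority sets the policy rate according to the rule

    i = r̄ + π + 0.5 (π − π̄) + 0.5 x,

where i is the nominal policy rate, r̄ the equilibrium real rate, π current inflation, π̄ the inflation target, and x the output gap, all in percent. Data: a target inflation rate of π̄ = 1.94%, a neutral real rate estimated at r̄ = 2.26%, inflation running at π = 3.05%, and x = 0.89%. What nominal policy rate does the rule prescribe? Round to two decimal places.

i = 2.26 + 3.05 + 0.5 × (3.05 − 1.94) + 0.5 × 0.89
   = 2.26 + 3.05 + 0.555 + 0.445 = 6.31

6.31%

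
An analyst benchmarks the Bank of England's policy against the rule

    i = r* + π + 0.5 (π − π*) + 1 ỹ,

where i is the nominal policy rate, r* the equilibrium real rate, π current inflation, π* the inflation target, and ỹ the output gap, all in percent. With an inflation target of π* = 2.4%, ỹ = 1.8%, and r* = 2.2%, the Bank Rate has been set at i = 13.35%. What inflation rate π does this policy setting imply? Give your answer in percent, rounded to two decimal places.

7.03%

Collecting π: i = r* + (1 + 0.5) π − 0.5 π* + 1 ỹ
1.5 π = 13.35 − 2.2 + 0.5 × 2.4 − 1 × 1.8 = 10.55
π = 10.55 / 1.5 = 7.03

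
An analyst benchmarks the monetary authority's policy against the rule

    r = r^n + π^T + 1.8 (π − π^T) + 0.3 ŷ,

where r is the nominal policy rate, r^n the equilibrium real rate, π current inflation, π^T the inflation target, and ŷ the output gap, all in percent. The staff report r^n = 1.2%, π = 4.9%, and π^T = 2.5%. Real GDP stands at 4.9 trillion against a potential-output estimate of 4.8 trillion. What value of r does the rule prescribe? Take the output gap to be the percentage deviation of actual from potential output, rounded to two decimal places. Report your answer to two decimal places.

8.64%

Output gap = 100 × (4.9 − 4.8) / 4.8 = 2.08%.
r = 1.20 + 2.50 + 1.8 × (4.90 − 2.50) + 0.3 × 2.08
   = 1.20 + 2.5 + 4.32 + 0.624 = 8.64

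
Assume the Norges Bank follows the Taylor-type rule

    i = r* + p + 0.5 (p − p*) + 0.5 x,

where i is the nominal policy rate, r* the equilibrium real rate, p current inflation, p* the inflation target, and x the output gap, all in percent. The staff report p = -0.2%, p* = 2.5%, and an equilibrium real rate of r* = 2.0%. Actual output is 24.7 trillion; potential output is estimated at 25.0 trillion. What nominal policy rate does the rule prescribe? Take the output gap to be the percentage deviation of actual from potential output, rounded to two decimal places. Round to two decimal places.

-0.15%

Output gap = 100 × (24.7 − 25.0) / 25.0 = -1.20%.
i = 2.00 + (-0.20) + 0.5 × (-0.20 − 2.50) + 0.5 × (-1.20)
   = 2.00 − 0.2 − 1.35 − 0.6 = -0.15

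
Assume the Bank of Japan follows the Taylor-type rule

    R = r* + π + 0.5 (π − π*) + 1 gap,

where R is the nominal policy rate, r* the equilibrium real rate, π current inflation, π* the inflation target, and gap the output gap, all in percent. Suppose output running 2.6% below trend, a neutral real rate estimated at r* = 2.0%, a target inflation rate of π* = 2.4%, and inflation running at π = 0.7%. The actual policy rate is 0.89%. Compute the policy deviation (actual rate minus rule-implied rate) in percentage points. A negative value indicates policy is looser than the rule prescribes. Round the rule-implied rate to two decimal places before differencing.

1.64 pp

Output 2.6% below potential → gap = -2.6.
R = 2.0 + 0.7 + 0.5 × (0.7 − 2.4) + 1 × (-2.6)
   = 2.0 + 0.7 − 0.85 − 2.6 = -0.75
Deviation = 0.89 − (-0.75) = 1.64 pp.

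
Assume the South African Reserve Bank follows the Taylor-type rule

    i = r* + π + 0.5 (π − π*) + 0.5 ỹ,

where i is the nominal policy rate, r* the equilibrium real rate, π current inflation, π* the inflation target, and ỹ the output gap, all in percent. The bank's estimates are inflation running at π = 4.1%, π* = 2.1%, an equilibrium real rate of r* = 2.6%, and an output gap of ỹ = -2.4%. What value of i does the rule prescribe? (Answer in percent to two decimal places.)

6.50%

i = 2.6 + 4.1 + 0.5 × (4.1 − 2.1) + 0.5 × (-2.4)
   = 2.6 + 4.1 + 1 − 1.2 = 6.50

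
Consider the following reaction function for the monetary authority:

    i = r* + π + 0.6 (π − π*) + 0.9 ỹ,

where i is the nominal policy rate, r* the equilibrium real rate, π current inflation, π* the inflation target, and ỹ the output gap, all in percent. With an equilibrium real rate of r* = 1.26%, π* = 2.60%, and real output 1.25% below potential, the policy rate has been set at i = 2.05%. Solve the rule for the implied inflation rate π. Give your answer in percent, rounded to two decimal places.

2.17%

Output 1.25% below potential → ỹ = -1.25.
Collecting π: i = r* + (1 + 0.6) π − 0.6 π* + 0.9 ỹ
1.6 π = 2.05 − 1.26 + 0.6 × 2.60 − 0.9 × (-1.25) = 3.475
π = 3.475 / 1.6 = 2.17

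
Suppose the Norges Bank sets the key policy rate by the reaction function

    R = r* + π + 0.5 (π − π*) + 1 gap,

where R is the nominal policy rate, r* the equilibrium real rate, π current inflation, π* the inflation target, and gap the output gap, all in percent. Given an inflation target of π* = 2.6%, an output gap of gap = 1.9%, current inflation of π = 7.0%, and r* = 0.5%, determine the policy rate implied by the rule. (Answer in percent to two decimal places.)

11.60%

R = 0.5 + 7.0 + 0.5 × (7.0 − 2.6) + 1 × 1.9
   = 0.5 + 7 + 2.2 + 1.9 = 11.60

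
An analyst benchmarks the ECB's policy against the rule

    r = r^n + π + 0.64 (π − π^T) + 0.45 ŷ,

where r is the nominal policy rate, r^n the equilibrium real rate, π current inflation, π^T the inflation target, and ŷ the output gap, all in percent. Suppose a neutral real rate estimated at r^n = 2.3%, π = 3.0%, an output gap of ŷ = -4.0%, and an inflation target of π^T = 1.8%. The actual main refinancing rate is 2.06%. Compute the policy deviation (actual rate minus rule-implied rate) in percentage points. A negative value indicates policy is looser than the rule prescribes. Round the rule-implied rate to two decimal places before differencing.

-2.21 pp

r = 2.3 + 3.0 + 0.64 × (3.0 − 1.8) + 0.45 × (-4.0)
   = 2.3 + 3 + 0.768 − 1.8 = 4.27
Deviation = 2.06 − 4.27 = -2.21 pp.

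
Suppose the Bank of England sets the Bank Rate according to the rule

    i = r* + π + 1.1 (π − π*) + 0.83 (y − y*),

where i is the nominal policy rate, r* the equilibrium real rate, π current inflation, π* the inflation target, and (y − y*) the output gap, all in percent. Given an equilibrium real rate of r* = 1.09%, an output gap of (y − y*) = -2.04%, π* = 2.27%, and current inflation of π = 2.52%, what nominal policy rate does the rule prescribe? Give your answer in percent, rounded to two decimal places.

i = 1.09 + 2.52 + 1.1 × (2.52 − 2.27) + 0.83 × (-2.04)
   = 1.09 + 2.52 + 0.275 − 1.6932 = 2.19

2.19%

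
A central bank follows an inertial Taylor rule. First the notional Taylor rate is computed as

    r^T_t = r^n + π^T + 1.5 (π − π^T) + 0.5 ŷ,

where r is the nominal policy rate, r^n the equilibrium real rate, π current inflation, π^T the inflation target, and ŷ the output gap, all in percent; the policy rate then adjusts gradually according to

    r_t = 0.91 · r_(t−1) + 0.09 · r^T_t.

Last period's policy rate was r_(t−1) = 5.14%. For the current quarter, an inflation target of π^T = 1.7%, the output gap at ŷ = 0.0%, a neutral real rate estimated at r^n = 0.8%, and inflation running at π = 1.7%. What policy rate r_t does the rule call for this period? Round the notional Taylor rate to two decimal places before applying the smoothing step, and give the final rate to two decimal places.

r^T_t = 0.8 + 1.7 + 1.5 × (1.7 − 1.7) + 0.5 × 0.0
   = 0.8 + 1.7 + 0 + 0 = 2.50
r_t = 0.91 × 5.14 + 0.09 × 2.50 = 4.6774 + 0.225 = 4.90

4.90%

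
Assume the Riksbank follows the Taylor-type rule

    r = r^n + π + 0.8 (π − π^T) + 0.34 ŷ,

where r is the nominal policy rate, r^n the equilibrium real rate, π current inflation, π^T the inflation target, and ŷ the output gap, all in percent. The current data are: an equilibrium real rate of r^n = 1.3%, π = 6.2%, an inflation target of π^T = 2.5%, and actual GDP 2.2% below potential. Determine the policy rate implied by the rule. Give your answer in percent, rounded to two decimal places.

Output 2.2% below potential → ŷ = -2.2.
r = 1.3 + 6.2 + 0.8 × (6.2 − 2.5) + 0.34 × (-2.2)
   = 1.3 + 6.2 + 2.96 − 0.748 = 9.71

9.71%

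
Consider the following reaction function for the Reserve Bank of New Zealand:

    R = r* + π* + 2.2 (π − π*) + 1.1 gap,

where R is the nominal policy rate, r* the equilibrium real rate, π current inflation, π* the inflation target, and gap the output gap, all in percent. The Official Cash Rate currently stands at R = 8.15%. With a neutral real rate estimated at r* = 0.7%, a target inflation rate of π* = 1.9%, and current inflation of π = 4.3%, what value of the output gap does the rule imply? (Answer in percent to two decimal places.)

1.1 gap = 8.15 − 0.7 − 1.9 − 2.2 × (4.3 − 1.9) = 0.27
gap = 0.27 / 1.1 = 0.25

0.25%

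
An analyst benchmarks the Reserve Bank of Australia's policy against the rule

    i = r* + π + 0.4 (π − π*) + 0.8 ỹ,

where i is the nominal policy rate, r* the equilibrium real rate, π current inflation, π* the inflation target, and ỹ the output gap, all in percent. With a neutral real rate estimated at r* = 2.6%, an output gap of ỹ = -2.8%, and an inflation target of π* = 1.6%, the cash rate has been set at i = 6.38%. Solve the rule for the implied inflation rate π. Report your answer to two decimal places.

4.76%

Collecting π: i = r* + (1 + 0.4) π − 0.4 π* + 0.8 ỹ
1.4 π = 6.38 − 2.6 + 0.4 × 1.6 − 0.8 × (-2.8) = 6.66
π = 6.66 / 1.4 = 4.76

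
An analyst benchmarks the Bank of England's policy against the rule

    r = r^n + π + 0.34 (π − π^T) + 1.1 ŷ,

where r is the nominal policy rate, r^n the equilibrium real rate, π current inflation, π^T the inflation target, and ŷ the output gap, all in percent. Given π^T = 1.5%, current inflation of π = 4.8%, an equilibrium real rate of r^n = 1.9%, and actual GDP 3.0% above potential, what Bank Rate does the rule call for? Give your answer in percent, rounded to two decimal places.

Output 3.0% above potential → ŷ = 3.0.
r = 1.9 + 4.8 + 0.34 × (4.8 − 1.5) + 1.1 × 3.0
   = 1.9 + 4.8 + 1.122 + 3.3 = 11.12

11.12%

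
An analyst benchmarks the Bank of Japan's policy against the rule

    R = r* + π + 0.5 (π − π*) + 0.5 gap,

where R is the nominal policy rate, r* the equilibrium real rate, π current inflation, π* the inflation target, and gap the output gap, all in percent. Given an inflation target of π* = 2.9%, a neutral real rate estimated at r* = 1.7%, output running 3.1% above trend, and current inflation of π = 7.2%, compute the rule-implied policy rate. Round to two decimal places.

12.60%

Output 3.1% above potential → gap = 3.1.
R = 1.7 + 7.2 + 0.5 × (7.2 − 2.9) + 0.5 × 3.1
   = 1.7 + 7.2 + 2.15 + 1.55 = 12.60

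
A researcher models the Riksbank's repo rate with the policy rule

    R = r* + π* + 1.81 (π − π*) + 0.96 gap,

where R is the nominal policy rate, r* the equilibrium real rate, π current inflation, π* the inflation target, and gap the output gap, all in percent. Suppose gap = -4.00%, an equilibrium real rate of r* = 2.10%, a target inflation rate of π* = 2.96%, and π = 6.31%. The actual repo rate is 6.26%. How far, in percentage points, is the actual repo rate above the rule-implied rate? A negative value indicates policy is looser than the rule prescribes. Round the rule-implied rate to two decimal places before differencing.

R = 2.10 + 2.96 + 1.81 × (6.31 − 2.96) + 0.96 × (-4.00)
   = 2.10 + 2.96 + 6.0635 − 3.84 = 7.28
Deviation = 6.26 − 7.28 = -1.02 pp.

-1.02 pp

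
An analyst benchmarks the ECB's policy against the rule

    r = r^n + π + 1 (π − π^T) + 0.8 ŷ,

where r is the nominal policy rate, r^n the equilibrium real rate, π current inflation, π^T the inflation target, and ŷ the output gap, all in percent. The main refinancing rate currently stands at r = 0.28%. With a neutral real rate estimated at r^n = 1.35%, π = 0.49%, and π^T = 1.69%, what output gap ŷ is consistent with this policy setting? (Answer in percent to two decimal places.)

-0.45%

0.8 ŷ = 0.28 − 1.35 − 0.49 − 1 × (0.49 − 1.69) = -0.36
ŷ = -0.36 / 0.8 = -0.45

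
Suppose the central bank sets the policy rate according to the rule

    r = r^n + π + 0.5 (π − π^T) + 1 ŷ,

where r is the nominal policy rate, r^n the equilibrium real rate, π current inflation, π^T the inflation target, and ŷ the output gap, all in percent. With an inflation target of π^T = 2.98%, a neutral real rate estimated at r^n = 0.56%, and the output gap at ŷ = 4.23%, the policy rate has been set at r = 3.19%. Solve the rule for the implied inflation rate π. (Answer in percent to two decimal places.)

-0.07%

Collecting π: r = r^n + (1 + 0.5) π − 0.5 π^T + 1 ŷ
1.5 π = 3.19 − 0.56 + 0.5 × 2.98 − 1 × 4.23 = -0.11
π = -0.11 / 1.5 = -0.07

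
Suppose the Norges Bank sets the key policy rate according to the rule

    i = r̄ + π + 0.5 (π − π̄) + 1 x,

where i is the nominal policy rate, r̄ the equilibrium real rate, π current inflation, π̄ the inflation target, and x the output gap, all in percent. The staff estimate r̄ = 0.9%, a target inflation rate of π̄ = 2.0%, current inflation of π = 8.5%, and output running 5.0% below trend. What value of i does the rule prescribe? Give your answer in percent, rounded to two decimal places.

Output 5.0% below potential → x = -5.0.
i = 0.9 + 8.5 + 0.5 × (8.5 − 2.0) + 1 × (-5.0)
   = 0.9 + 8.5 + 3.25 − 5 = 7.65

7.65%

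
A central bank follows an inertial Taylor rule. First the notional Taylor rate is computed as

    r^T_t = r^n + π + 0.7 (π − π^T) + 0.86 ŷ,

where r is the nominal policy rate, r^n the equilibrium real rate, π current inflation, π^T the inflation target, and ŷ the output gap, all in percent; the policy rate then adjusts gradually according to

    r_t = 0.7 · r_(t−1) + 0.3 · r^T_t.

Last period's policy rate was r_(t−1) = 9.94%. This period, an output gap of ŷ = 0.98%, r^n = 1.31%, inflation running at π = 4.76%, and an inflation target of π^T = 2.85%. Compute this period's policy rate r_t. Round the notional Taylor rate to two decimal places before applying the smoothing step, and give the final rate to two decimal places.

9.43%

r^T_t = 1.31 + 4.76 + 0.7 × (4.76 − 2.85) + 0.86 × 0.98
   = 1.31 + 4.76 + 1.337 + 0.8428 = 8.25
r_t = 0.7 × 9.94 + 0.3 × 8.25 = 6.958 + 2.475 = 9.43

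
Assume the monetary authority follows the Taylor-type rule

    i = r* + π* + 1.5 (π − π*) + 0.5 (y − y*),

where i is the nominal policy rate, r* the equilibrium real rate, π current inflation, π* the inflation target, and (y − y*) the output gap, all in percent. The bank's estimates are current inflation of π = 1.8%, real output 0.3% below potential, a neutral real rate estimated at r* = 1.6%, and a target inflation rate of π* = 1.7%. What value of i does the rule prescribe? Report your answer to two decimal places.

Output 0.3% below potential → (y − y*) = -0.3.
i = 1.6 + 1.7 + 1.5 × (1.8 − 1.7) + 0.5 × (-0.3)
   = 1.6 + 1.7 + 0.15 − 0.15 = 3.30

3.30%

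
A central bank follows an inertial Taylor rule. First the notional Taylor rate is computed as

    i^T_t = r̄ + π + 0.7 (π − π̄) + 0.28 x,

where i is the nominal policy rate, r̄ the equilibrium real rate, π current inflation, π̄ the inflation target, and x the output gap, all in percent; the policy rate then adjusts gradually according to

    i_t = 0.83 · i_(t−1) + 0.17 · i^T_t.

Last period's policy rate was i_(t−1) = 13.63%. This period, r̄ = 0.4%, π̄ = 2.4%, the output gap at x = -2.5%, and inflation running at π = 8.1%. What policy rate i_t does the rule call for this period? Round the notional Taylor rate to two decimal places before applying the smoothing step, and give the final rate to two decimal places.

i^T_t = 0.4 + 8.1 + 0.7 × (8.1 − 2.4) + 0.28 × (-2.5)
   = 0.4 + 8.1 + 3.99 − 0.7 = 11.79
i_t = 0.83 × 13.63 + 0.17 × 11.79 = 11.3129 + 2.0043 = 13.32

13.32%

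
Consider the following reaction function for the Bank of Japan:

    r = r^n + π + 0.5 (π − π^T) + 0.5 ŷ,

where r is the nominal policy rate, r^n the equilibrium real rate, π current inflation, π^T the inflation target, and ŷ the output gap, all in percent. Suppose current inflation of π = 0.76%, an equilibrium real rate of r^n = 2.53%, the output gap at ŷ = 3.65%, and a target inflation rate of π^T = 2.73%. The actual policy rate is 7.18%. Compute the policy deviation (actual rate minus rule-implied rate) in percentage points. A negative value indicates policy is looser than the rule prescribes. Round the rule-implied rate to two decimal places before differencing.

r = 2.53 + 0.76 + 0.5 × (0.76 − 2.73) + 0.5 × 3.65
   = 2.53 + 0.76 − 0.985 + 1.825 = 4.13
Deviation = 7.18 − 4.13 = 3.05 pp.

3.05 pp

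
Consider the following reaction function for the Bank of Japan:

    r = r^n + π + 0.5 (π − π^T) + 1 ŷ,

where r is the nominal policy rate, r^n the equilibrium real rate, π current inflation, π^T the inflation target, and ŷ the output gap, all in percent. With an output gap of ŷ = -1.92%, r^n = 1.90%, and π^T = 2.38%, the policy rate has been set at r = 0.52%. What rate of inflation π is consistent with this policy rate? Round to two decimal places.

Collecting π: r = r^n + (1 + 0.5) π − 0.5 π^T + 1 ŷ
1.5 π = 0.52 − 1.90 + 0.5 × 2.38 − 1 × (-1.92) = 1.73
π = 1.73 / 1.5 = 1.15

1.15%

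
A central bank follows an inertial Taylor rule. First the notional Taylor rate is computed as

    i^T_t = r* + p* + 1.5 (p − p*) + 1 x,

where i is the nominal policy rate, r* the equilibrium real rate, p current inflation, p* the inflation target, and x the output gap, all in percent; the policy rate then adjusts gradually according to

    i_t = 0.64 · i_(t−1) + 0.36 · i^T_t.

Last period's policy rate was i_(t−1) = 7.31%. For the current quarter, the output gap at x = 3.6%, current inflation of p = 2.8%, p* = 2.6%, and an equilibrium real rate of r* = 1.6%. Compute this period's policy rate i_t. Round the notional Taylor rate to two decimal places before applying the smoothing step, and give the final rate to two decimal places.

i^T_t = 1.6 + 2.6 + 1.5 × (2.8 − 2.6) + 1 × 3.6
   = 1.6 + 2.6 + 0.3 + 3.6 = 8.10
i_t = 0.64 × 7.31 + 0.36 × 8.10 = 4.6784 + 2.916 = 7.59

7.59%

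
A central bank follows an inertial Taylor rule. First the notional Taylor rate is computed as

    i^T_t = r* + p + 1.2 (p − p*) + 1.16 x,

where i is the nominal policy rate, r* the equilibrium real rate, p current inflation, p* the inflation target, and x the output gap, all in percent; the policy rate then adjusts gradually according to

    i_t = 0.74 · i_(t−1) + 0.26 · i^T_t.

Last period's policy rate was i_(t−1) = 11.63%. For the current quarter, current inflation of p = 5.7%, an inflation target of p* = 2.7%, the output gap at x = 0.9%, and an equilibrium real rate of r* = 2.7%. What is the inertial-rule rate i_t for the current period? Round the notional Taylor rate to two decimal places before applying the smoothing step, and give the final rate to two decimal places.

12.00%

i^T_t = 2.7 + 5.7 + 1.2 × (5.7 − 2.7) + 1.16 × 0.9
   = 2.7 + 5.7 + 3.6 + 1.044 = 13.04
i_t = 0.74 × 11.63 + 0.26 × 13.04 = 8.6062 + 3.3904 = 12.00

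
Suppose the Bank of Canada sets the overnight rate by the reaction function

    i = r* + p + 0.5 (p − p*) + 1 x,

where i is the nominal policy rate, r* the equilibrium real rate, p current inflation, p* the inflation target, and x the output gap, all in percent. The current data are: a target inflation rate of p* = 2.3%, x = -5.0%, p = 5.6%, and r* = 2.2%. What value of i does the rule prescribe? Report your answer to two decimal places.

4.45%

i = 2.2 + 5.6 + 0.5 × (5.6 − 2.3) + 1 × (-5.0)
   = 2.2 + 5.6 + 1.65 − 5 = 4.45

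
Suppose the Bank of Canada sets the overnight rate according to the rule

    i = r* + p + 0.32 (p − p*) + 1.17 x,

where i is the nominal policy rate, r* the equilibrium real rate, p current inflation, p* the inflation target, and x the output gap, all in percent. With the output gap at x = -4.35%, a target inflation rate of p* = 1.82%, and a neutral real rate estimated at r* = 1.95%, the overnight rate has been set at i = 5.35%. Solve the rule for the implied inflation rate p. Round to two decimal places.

Collecting p: i = r* + (1 + 0.32) p − 0.32 p* + 1.17 x
1.32 p = 5.35 − 1.95 + 0.32 × 1.82 − 1.17 × (-4.35) = 9.0719
p = 9.0719 / 1.32 = 6.87

6.87%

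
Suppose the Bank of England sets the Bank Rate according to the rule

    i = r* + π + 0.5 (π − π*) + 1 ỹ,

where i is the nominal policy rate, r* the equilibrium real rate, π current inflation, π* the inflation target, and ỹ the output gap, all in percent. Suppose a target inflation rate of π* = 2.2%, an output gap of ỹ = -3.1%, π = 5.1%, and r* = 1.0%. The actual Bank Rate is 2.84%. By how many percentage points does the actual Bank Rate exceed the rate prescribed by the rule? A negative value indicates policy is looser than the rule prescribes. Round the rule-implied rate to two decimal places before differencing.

-1.61 pp

i = 1.0 + 5.1 + 0.5 × (5.1 − 2.2) + 1 × (-3.1)
   = 1.0 + 5.1 + 1.45 − 3.1 = 4.45
Deviation = 2.84 − 4.45 = -1.61 pp.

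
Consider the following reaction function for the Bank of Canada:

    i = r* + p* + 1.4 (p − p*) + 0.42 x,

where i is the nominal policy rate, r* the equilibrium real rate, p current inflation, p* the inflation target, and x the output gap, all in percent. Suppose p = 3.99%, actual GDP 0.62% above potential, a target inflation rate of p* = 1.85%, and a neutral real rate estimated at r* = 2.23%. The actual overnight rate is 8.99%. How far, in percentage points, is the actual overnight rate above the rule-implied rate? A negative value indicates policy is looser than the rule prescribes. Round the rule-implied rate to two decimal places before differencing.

Output 0.62% above potential → x = 0.62.
i = 2.23 + 1.85 + 1.4 × (3.99 − 1.85) + 0.42 × 0.62
   = 2.23 + 1.85 + 2.996 + 0.2604 = 7.34
Deviation = 8.99 − 7.34 = 1.65 pp.

1.65 pp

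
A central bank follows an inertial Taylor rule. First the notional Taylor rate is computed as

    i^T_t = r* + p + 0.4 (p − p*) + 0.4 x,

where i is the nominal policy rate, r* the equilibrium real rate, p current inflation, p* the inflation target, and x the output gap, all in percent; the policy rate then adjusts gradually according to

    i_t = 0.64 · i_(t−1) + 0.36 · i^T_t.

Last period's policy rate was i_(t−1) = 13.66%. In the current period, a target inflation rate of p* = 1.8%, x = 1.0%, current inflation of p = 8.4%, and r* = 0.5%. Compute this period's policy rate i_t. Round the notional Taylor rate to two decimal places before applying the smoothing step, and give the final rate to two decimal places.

i^T_t = 0.5 + 8.4 + 0.4 × (8.4 − 1.8) + 0.4 × 1.0
   = 0.5 + 8.4 + 2.64 + 0.4 = 11.94
i_t = 0.64 × 13.66 + 0.36 × 11.94 = 8.7424 + 4.2984 = 13.04

13.04%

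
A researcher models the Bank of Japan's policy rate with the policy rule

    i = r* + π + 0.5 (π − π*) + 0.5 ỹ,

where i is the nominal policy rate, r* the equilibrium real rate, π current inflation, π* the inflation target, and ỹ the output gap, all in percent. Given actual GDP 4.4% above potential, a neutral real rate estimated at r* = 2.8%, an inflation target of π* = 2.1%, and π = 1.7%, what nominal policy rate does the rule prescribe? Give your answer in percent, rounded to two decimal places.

6.50%

Output 4.4% above potential → ỹ = 4.4.
i = 2.8 + 1.7 + 0.5 × (1.7 − 2.1) + 0.5 × 4.4
   = 2.8 + 1.7 − 0.2 + 2.2 = 6.50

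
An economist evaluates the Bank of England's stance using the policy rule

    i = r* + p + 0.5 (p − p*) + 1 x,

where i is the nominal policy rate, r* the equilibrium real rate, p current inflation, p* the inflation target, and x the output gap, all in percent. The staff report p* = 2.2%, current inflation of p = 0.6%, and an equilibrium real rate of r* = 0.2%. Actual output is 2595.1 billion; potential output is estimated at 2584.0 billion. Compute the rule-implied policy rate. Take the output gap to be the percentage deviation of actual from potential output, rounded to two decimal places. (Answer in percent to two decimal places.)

0.43%

Output gap = 100 × (2595.1 − 2584.0) / 2584.0 = 0.43%.
i = 0.20 + 0.60 + 0.5 × (0.60 − 2.20) + 1 × 0.43
   = 0.20 + 0.6 − 0.8 + 0.43 = 0.43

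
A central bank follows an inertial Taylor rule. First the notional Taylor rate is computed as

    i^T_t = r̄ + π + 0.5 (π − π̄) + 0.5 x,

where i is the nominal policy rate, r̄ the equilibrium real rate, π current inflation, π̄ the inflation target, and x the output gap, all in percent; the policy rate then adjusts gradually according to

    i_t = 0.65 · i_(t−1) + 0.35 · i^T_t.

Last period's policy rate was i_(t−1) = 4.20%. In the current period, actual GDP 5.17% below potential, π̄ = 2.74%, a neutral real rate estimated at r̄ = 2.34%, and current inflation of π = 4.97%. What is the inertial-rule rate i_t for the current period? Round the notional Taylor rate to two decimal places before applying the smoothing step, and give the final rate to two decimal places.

4.77%

Output 5.17% below potential → x = -5.17.
i^T_t = 2.34 + 4.97 + 0.5 × (4.97 − 2.74) + 0.5 × (-5.17)
   = 2.34 + 4.97 + 1.115 − 2.585 = 5.84
i_t = 0.65 × 4.20 + 0.35 × 5.84 = 2.73 + 2.044 = 4.77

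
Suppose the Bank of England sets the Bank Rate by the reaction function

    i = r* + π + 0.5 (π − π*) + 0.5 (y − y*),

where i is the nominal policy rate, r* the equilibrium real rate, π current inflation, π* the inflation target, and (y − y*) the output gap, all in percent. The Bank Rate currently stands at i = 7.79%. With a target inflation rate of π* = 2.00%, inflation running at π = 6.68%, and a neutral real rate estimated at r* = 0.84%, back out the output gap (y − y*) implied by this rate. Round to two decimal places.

-4.14%

0.5 (y − y*) = 7.79 − 0.84 − 6.68 − 0.5 × (6.68 − 2.00) = -2.07
(y − y*) = -2.07 / 0.5 = -4.14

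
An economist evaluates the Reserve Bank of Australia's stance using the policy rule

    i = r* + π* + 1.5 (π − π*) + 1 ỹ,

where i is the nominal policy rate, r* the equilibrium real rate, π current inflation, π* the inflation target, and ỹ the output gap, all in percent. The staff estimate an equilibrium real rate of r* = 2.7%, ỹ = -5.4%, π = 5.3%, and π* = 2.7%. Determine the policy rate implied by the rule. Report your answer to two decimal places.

3.90%

i = 2.7 + 2.7 + 1.5 × (5.3 − 2.7) + 1 × (-5.4)
   = 2.7 + 2.7 + 3.9 − 5.4 = 3.90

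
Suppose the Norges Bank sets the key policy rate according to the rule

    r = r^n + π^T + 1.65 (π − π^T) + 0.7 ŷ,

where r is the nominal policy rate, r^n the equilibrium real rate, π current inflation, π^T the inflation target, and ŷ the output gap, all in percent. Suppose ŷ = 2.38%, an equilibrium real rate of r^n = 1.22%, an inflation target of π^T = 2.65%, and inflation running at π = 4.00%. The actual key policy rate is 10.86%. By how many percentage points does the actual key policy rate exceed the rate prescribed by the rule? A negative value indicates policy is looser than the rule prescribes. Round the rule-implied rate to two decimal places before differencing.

3.10 pp

r = 1.22 + 2.65 + 1.65 × (4.00 − 2.65) + 0.7 × 2.38
   = 1.22 + 2.65 + 2.2275 + 1.666 = 7.76
Deviation = 10.86 − 7.76 = 3.10 pp.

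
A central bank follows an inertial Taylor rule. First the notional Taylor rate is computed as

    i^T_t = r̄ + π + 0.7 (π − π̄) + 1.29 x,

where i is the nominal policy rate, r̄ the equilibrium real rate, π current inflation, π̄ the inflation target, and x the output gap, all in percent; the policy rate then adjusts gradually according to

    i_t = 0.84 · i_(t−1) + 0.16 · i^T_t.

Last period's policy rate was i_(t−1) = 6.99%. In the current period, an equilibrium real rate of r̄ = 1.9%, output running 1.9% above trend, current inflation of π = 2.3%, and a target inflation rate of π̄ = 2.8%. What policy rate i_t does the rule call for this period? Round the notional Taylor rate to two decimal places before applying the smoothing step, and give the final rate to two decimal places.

Output 1.9% above potential → x = 1.9.
i^T_t = 1.9 + 2.3 + 0.7 × (2.3 − 2.8) + 1.29 × 1.9
   = 1.9 + 2.3 − 0.35 + 2.451 = 6.30
i_t = 0.84 × 6.99 + 0.16 × 6.30 = 5.8716 + 1.008 = 6.88

6.88%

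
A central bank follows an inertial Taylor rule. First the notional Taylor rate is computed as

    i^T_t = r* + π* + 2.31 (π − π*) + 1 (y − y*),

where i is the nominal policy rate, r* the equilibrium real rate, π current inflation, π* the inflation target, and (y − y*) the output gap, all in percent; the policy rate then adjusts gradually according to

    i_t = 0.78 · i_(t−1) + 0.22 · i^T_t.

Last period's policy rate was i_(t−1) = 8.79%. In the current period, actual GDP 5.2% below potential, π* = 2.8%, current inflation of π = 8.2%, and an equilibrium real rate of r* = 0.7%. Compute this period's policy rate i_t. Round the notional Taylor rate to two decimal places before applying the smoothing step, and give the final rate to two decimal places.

Output 5.2% below potential → (y − y*) = -5.2.
i^T_t = 0.7 + 2.8 + 2.31 × (8.2 − 2.8) + 1 × (-5.2)
   = 0.7 + 2.8 + 12.474 − 5.2 = 10.77
i_t = 0.78 × 8.79 + 0.22 × 10.77 = 6.8562 + 2.3694 = 9.23

9.23%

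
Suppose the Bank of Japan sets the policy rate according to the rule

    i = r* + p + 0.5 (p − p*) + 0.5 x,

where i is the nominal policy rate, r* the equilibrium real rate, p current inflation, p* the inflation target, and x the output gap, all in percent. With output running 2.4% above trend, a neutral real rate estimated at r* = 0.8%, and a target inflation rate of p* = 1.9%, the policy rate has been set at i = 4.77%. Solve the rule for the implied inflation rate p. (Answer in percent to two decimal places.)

2.48%

Output 2.4% above potential → x = 2.4.
Collecting p: i = r* + (1 + 0.5) p − 0.5 p* + 0.5 x
1.5 p = 4.77 − 0.8 + 0.5 × 1.9 − 0.5 × 2.4 = 3.72
p = 3.72 / 1.5 = 2.48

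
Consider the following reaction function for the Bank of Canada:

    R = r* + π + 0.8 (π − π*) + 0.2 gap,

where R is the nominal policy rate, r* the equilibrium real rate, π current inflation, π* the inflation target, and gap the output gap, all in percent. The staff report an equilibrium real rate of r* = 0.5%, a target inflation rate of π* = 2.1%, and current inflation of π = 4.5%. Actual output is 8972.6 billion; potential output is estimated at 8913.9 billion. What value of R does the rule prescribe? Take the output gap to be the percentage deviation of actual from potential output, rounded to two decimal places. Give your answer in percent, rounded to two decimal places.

7.05%

Output gap = 100 × (8972.6 − 8913.9) / 8913.9 = 0.66%.
R = 0.50 + 4.50 + 0.8 × (4.50 − 2.10) + 0.2 × 0.66
   = 0.50 + 4.5 + 1.92 + 0.132 = 7.05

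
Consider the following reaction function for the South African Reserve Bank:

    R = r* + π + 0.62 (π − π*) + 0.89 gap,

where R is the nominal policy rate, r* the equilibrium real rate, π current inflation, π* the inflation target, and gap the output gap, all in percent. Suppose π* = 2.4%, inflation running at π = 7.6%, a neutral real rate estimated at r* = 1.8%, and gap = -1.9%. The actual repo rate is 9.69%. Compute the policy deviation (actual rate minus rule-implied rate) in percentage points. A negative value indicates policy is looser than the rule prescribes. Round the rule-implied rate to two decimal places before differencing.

R = 1.8 + 7.6 + 0.62 × (7.6 − 2.4) + 0.89 × (-1.9)
   = 1.8 + 7.6 + 3.224 − 1.691 = 10.93
Deviation = 9.69 − 10.93 = -1.24 pp.

-1.24 pp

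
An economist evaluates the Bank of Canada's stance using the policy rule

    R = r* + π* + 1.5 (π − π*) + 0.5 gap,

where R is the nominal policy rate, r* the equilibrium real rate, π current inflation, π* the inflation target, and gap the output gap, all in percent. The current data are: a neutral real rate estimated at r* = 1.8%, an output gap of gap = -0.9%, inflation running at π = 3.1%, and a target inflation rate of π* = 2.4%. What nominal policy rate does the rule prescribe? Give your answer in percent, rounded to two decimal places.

R = 1.8 + 2.4 + 1.5 × (3.1 − 2.4) + 0.5 × (-0.9)
   = 1.8 + 2.4 + 1.05 − 0.45 = 4.80

4.80%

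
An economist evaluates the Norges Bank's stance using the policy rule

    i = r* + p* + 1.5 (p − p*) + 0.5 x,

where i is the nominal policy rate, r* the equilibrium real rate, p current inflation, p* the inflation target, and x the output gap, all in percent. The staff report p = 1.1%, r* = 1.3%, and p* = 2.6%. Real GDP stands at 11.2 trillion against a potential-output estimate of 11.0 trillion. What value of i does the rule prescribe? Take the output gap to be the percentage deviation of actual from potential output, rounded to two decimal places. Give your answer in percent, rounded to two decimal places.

Output gap = 100 × (11.2 − 11.0) / 11.0 = 1.82%.
i = 1.30 + 2.60 + 1.5 × (1.10 − 2.60) + 0.5 × 1.82
   = 1.30 + 2.6 − 2.25 + 0.91 = 2.56

2.56%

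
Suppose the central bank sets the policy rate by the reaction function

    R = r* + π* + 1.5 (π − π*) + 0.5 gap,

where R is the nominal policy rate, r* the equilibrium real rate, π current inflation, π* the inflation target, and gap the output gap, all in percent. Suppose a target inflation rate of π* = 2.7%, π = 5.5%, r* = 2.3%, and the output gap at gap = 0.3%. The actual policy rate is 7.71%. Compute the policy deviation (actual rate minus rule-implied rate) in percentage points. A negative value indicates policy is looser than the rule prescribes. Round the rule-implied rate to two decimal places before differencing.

R = 2.3 + 2.7 + 1.5 × (5.5 − 2.7) + 0.5 × 0.3
   = 2.3 + 2.7 + 4.2 + 0.15 = 9.35
Deviation = 7.71 − 9.35 = -1.64 pp.

-1.64 pp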